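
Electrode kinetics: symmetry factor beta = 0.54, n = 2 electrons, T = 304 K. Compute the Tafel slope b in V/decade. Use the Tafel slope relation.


Apply the Tafel slope relation: b = 2.303*R*T/(beta*n*F)
Numerator: 2.303 * 8.314 * 304 = 5820.73
Denominator: 0.54 * 2 * 96485 = 104203.8
b = 5820.73 / 104203.8 = 0.056 V/decade

0.056 V/decade


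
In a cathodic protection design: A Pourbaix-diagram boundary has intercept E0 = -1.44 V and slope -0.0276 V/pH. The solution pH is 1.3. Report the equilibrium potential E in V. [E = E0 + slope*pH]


Apply the Pourbaix line equation: E = E0 + slope*pH
E = -1.44 + (-0.0276)*1.3 = -1.44 + (-0.03588) = -1.47588 V
Rounded to 3 decimal places: E = -1.476 V

-1.476 V


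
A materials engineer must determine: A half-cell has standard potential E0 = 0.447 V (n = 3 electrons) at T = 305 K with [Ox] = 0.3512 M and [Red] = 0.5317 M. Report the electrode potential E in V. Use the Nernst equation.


Apply the Nernst equation: E = E0 + (RT/nF)*ln([Ox]/[Red])
Step 1: RT/nF = 8.314*305/(3*96485) = 0.0087605 V
Step 2: [Ox]/[Red] = 0.3512/0.5317 = 0.660523
Step 3: ln(0.660523) = -0.414723
Step 4: correction = 0.0087605 * -0.414723 = -0.004 V
E = 0.447 + -0.004 = 0.443 V

0.443 V


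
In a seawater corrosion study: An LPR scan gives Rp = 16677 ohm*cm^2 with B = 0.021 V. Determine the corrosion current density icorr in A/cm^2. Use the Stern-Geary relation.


Apply the Stern-Geary relation: icorr = B / Rp
icorr = 0.021 / 16677 = 1.259×10^-6 A/cm^2

1.259×10^-6 A/cm^2


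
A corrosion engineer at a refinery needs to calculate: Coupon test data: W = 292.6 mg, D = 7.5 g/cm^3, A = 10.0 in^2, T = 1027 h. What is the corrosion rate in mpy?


Apply the mpy weight-loss relation: CR = 534 * W / (D * A * T)
Numerator: 534 * 292.6 = 156248.4
Denominator: 7.5 * 10.0 * 1027 = 77025.0
CR = 156248.4 / 77025.0 = 2.029 mpy

2.029 mpy


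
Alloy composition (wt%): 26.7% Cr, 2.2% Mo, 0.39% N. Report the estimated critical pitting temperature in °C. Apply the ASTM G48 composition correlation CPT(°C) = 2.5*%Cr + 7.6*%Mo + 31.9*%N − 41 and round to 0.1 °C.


Apply the ASTM G48 empirical CPT estimate: CPT(°C) = 2.5*%Cr + 7.6*%Mo + 31.9*%N − 41
2.5*26.7 = 66.75; 7.6*2.2 = 16.72; 31.9*0.39 = 12.441
CPT = 66.75 + 16.72 + 12.441 − 41 = 54.911 °C
Rounded to 0.1 °C: CPT ≈ 54.9 °C

54.9 °C


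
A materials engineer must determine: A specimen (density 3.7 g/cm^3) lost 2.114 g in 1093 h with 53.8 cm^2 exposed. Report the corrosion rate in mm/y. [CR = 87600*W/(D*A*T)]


Apply the mm/y weight-loss relation: CR = 87600 * W / (D * A * T)
Numerator: 87600 * 2.114 = 185186.4
Denominator: 3.7 * 53.8 * 1093 = 217572.58
CR = 185186.4 / 217572.58 = 0.8511 mm/y

0.8511 mm/y


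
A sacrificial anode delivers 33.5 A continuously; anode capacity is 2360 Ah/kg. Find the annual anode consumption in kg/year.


Annual consumption = current * hours per year / capacity
Rate = 33.5 * 8760 / 2360 = 124.3 kg/year

124.3 kg/year


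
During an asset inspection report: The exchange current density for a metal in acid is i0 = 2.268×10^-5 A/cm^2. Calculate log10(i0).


i0 = 2.268×10^-5 A/cm^2
log10(i0) = -4.644

-4.644


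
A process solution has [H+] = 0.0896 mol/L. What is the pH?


pH = −log10[H+]
pH = −log10(0.0896) = 1.05

1.05


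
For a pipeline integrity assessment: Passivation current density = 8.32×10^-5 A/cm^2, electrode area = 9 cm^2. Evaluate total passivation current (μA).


I = i_pass * A, then convert A → μA (×10^6)
I = 8.32×10^-5 * 9 * 10^6 = 748.8 μA

748.8 μA


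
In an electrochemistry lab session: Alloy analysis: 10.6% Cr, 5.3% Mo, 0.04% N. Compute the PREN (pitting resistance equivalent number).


Apply the PREN formula: PREN = Cr + 3.3*Mo + 16*N
PREN = 10.6 + 3.3*5.3 + 16*0.04
PREN = 10.6 + 17.49 + 0.64 = 28.73

28.73


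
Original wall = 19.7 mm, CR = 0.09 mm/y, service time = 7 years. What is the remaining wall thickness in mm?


Remaining wall = original − CR × time
t = 19.7 − 0.09*7 = 19.7 − 0.63 = 19.07 mm

19.07 mm


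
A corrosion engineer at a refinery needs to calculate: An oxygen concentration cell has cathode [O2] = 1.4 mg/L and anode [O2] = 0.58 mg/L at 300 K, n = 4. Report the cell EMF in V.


Apply the Nernst concentration-cell relation: E = (RT/nF)*ln(C_cathode/C_anode)
RT/nF = 8.314*300/(4*96485) = 0.00646266 V
ln(1.4/0.58) = 0.8812
E = 0.00646266 * 0.8812 = 0.00569 V

0.00569 V


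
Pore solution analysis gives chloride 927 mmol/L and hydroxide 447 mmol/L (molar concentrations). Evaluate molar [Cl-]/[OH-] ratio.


Threshold parameter = [Cl-] / [OH-] (molar basis; both in mmol/L, so units cancel)
Ratio = 927 / 447 = 2.07

2.07


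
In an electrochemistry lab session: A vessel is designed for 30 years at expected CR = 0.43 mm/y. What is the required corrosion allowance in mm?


Corrosion allowance = CR × design life
CA = 0.43 * 30 = 12.9 mm

12.9 mm


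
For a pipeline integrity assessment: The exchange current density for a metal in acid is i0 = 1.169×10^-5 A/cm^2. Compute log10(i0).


i0 = 1.169×10^-5 A/cm^2
log10(i0) = -4.932

-4.932


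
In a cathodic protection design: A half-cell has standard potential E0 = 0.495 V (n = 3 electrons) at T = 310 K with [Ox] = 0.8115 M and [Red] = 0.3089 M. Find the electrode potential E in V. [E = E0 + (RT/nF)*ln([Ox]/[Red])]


Apply the Nernst equation: E = E0 + (RT/nF)*ln([Ox]/[Red])
Step 1: RT/nF = 8.314*310/(3*96485) = 0.00890411 V
Step 2: [Ox]/[Red] = 0.8115/0.3089 = 2.627064
Step 3: ln(2.627064) = 0.965867
Step 4: correction = 0.00890411 * 0.965867 = 0.009 V
E = 0.495 + 0.009 = 0.504 V

0.504 V


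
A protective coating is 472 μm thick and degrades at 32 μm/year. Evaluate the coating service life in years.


Service life = thickness / degradation rate
Life = 472 / 32 = 14.8 years

14.8 years


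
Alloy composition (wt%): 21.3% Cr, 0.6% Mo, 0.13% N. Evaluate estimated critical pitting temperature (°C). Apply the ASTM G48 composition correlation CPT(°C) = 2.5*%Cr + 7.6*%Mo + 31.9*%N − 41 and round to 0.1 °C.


Apply the ASTM G48 empirical CPT estimate: CPT(°C) = 2.5*%Cr + 7.6*%Mo + 31.9*%N − 41
2.5*21.3 = 53.25; 7.6*0.6 = 4.56; 31.9*0.13 = 4.147
CPT = 53.25 + 4.56 + 4.147 − 41 = 20.957 °C
Rounded to 0.1 °C: CPT ≈ 21.0 °C

21.0 °C


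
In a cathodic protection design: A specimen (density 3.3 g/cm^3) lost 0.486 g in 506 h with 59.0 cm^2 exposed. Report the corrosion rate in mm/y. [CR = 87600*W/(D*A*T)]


Apply the mm/y weight-loss relation: CR = 87600 * W / (D * A * T)
Numerator: 87600 * 0.486 = 42573.6
Denominator: 3.3 * 59.0 * 506 = 98518.2
CR = 42573.6 / 98518.2 = 0.4321 mm/y

0.4321 mm/y


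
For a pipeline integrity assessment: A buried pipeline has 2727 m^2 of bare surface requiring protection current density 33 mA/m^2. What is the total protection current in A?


I = area * current density, then convert mA → A (÷1000)
I = 2727 * 33 / 1000 = 89.99 A

89.99 A


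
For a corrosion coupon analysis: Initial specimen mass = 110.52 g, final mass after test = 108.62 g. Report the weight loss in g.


Weight loss = initial − final
WL = 110.52 − 108.62 = 1.9 g

1.9 g


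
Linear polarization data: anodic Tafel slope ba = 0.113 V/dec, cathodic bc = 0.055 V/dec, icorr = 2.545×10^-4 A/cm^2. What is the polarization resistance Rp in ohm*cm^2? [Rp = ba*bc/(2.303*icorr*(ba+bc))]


Apply the Stern-Geary equation: Rp = ba*bc / (2.303*icorr*(ba+bc))
ba*bc = 0.113*0.055 = 0.006215
ba+bc = 0.168; 2.303*icorr*(ba+bc) = 2.303*2.545×10^-4*0.168 = 9.8467068×10^-5
Rp = 0.006215 / 9.8467068×10^-5 = 63.12 ohm*cm^2

63.12 ohm*cm^2


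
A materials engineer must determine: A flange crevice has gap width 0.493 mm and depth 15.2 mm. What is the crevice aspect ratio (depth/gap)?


Aspect ratio = depth / gap
Ratio = 15.2 / 0.493 = 30.8

30.8


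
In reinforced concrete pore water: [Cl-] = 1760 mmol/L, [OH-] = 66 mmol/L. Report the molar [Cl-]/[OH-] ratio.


Threshold parameter = [Cl-] / [OH-] (molar basis; both in mmol/L, so units cancel)
Ratio = 1760 / 66 = 26.67

26.67


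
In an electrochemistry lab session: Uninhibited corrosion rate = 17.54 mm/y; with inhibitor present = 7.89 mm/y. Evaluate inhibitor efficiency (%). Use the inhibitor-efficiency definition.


Apply the inhibitor-efficiency definition: IE = (CR_blank − CR_inh)/CR_blank × 100
IE = (17.54 − 7.89) / 17.54 × 100
IE = 9.65 / 17.54 × 100 = 55.0 %

55.0 %


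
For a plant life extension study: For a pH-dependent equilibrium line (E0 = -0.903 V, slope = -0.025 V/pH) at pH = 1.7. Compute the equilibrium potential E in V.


Apply the Pourbaix line equation: E = E0 + slope*pH
E = -0.903 + (-0.025)*1.7 = -0.903 + (-0.0425) = -0.9455 V
Rounded to 4 decimal places: E = -0.9455 V

-0.9455 V


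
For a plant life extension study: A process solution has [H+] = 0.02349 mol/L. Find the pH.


pH = −log10[H+]
pH = −log10(0.02349) = 1.63

1.63


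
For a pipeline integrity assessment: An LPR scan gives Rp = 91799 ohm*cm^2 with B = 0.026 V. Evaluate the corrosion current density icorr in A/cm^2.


Apply the Stern-Geary relation: icorr = B / Rp
icorr = 0.026 / 91799 = 2.832×10^-7 A/cm^2

2.832×10^-7 A/cm^2


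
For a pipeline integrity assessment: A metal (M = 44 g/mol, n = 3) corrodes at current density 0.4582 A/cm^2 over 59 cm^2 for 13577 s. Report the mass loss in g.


Apply Faraday's law: m = i*A*t*M / (n*F)
Total charge passed Q = i*A*t = 0.4582*59*13577 = 367037.9026 C
m = Q*M/(n*F) = 367037.9026*44/(3*96485) = 55.7934 g

55.7934 g


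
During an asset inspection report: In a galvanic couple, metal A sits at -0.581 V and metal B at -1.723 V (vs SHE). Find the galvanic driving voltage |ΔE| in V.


Driving voltage is the absolute potential difference.
|ΔE| = |-0.581 − (-1.723)| = 1.142 V

1.142 V


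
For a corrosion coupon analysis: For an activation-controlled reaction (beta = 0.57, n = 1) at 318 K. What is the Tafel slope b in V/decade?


Apply the Tafel slope relation: b = 2.303*R*T/(beta*n*F)
Numerator: 2.303 * 8.314 * 318 = 6088.79
Denominator: 0.57 * 1 * 96485 = 54996.45
b = 6088.79 / 54996.45 = 0.1107 V/decade

0.1107 V/decade


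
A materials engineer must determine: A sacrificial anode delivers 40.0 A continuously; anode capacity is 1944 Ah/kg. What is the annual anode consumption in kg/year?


Annual consumption = current * hours per year / capacity
Rate = 40.0 * 8760 / 1944 = 180.2 kg/year

180.2 kg/year


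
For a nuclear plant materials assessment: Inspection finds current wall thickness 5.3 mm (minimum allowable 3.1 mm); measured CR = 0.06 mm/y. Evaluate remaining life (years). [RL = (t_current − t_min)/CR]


Apply the remaining-life relation: RL = (t_current − t_min) / CR
RL = (5.3 − 3.1) / 0.06 = 2.2 / 0.06 = 36.7 years

36.7 years


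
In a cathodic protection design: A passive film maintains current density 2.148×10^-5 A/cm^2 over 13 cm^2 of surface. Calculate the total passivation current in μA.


I = i_pass * A, then convert A → μA (×10^6)
I = 2.148×10^-5 * 13 * 10^6 = 279.24 μA

279.24 μA


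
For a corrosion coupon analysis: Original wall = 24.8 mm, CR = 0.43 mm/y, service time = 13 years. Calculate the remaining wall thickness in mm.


Remaining wall = original − CR × time
t = 24.8 − 0.43*13 = 24.8 − 5.59 = 19.21 mm

19.21 mm


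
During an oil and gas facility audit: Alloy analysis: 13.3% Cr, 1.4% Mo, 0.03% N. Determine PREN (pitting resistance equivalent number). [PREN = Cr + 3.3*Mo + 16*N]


Apply the PREN formula: PREN = Cr + 3.3*Mo + 16*N
PREN = 13.3 + 3.3*1.4 + 16*0.03
PREN = 13.3 + 4.62 + 0.48 = 18.4

18.4


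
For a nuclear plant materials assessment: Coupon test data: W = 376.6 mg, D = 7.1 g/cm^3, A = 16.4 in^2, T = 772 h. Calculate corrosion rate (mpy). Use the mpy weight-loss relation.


Apply the mpy weight-loss relation: CR = 534 * W / (D * A * T)
Numerator: 534 * 376.6 = 201104.4
Denominator: 7.1 * 16.4 * 772 = 89891.68
CR = 201104.4 / 89891.68 = 2.237 mpy

2.237 mpy


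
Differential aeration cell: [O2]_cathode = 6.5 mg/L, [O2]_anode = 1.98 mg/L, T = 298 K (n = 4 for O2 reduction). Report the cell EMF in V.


Apply the Nernst concentration-cell relation: E = (RT/nF)*ln(C_cathode/C_anode)
RT/nF = 8.314*298/(4*96485) = 0.00641958 V
ln(6.5/1.98) = 1.18871
E = 0.00641958 * 1.18871 = 0.00763 V

0.00763 V


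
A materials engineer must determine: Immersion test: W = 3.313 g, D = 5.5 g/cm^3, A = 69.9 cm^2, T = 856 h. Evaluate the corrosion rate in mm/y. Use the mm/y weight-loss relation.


Apply the mm/y weight-loss relation: CR = 87600 * W / (D * A * T)
Numerator: 87600 * 3.313 = 290218.8
Denominator: 5.5 * 69.9 * 856 = 329089.2
CR = 290218.8 / 329089.2 = 0.88188 mm/y

0.88188 mm/y


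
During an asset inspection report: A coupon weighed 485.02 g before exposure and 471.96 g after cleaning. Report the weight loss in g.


Weight loss = initial − final
WL = 485.02 − 471.96 = 13.06 g

13.06 g


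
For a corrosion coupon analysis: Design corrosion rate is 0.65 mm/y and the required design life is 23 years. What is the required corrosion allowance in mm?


Corrosion allowance = CR × design life
CA = 0.65 * 23 = 14.95 mm

14.95 mm


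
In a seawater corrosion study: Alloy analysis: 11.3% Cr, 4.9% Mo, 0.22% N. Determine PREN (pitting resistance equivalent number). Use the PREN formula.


Apply the PREN formula: PREN = Cr + 3.3*Mo + 16*N
PREN = 11.3 + 3.3*4.9 + 16*0.22
PREN = 11.3 + 16.17 + 3.52 = 30.99

30.99


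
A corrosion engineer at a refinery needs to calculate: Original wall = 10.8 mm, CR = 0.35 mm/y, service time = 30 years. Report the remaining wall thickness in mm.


Remaining wall = original − CR × time
t = 10.8 − 0.35*30 = 10.8 − 10.5 = 0.3 mm

0.3 mm


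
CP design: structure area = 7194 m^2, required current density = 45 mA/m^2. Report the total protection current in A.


I = area * current density, then convert mA → A (÷1000)
I = 7194 * 45 / 1000 = 323.73 A

323.73 A


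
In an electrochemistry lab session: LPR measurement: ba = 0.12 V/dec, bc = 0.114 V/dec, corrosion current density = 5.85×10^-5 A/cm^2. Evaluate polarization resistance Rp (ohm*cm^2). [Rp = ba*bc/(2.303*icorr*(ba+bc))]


Apply the Stern-Geary equation: Rp = ba*bc / (2.303*icorr*(ba+bc))
ba*bc = 0.12*0.114 = 0.01368
ba+bc = 0.234; 2.303*icorr*(ba+bc) = 2.303*5.85×10^-5*0.234 = 3.1525767×10^-5
Rp = 0.01368 / 3.1525767×10^-5 = 433.9 ohm*cm^2

433.9 ohm*cm^2


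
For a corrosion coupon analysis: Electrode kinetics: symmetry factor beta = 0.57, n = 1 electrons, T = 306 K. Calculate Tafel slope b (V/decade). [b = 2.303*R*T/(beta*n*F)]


Apply the Tafel slope relation: b = 2.303*R*T/(beta*n*F)
Numerator: 2.303 * 8.314 * 306 = 5859.03
Denominator: 0.57 * 1 * 96485 = 54996.45
b = 5859.03 / 54996.45 = 0.107 V/decade

0.107 V/decade


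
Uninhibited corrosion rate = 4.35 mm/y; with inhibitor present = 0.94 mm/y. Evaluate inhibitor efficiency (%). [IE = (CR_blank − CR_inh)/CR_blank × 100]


Apply the inhibitor-efficiency definition: IE = (CR_blank − CR_inh)/CR_blank × 100
IE = (4.35 − 0.94) / 4.35 × 100
IE = 3.41 / 4.35 × 100 = 78.4 %

78.4 %


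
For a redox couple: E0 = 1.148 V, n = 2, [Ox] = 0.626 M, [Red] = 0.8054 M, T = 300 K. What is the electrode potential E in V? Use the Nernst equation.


Apply the Nernst equation: E = E0 + (RT/nF)*ln([Ox]/[Red])
Step 1: RT/nF = 8.314*300/(2*96485) = 0.01292533 V
Step 2: [Ox]/[Red] = 0.626/0.8054 = 0.777254
Step 3: ln(0.777254) = -0.251988
Step 4: correction = 0.01292533 * -0.251988 = -0.0033 V
E = 1.148 + -0.0033 = 1.1447 V

1.1447 V


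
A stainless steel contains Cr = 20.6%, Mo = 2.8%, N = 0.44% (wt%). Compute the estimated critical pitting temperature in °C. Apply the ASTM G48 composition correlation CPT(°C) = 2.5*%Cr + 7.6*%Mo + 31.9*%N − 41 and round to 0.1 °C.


Apply the ASTM G48 empirical CPT estimate: CPT(°C) = 2.5*%Cr + 7.6*%Mo + 31.9*%N − 41
2.5*20.6 = 51.5; 7.6*2.8 = 21.28; 31.9*0.44 = 14.036
CPT = 51.5 + 21.28 + 14.036 − 41 = 45.816 °C
Rounded to 0.1 °C: CPT ≈ 45.8 °C

45.8 °C


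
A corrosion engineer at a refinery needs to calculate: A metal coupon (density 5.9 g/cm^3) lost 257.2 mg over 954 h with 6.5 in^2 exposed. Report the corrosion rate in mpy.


Apply the mpy weight-loss relation: CR = 534 * W / (D * A * T)
Numerator: 534 * 257.2 = 137344.8
Denominator: 5.9 * 6.5 * 954 = 36585.9
CR = 137344.8 / 36585.9 = 3.754 mpy

3.754 mpy


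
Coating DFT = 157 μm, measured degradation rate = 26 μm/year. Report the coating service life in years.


Service life = thickness / degradation rate
Life = 157 / 26 = 6.0 years

6.0 years


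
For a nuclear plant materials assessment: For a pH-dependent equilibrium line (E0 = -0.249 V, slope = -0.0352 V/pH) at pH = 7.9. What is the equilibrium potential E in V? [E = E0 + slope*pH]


Apply the Pourbaix line equation: E = E0 + slope*pH
E = -0.249 + (-0.0352)*7.9 = -0.249 + (-0.27808) = -0.52708 V
Rounded to 3 decimal places: E = -0.527 V

-0.527 V


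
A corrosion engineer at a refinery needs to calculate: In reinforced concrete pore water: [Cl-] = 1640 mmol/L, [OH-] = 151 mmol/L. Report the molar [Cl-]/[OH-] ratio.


Threshold parameter = [Cl-] / [OH-] (molar basis; both in mmol/L, so units cancel)
Ratio = 1640 / 151 = 10.86

10.86


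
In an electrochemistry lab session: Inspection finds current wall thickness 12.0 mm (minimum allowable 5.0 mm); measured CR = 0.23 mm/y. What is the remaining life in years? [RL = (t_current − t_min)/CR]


Apply the remaining-life relation: RL = (t_current − t_min) / CR
RL = (12.0 − 5.0) / 0.23 = 7.0 / 0.23 = 30.4 years

30.4 years


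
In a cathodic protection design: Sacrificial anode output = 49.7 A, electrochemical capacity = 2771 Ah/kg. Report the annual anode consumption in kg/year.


Annual consumption = current * hours per year / capacity
Rate = 49.7 * 8760 / 2771 = 157.1 kg/year

157.1 kg/year


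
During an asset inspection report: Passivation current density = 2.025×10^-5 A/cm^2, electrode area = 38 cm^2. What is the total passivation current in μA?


I = i_pass * A, then convert A → μA (×10^6)
I = 2.025×10^-5 * 38 * 10^6 = 769.5 μA

769.5 μA


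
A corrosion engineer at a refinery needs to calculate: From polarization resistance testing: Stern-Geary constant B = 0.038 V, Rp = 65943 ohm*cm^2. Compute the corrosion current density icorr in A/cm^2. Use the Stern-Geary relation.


Apply the Stern-Geary relation: icorr = B / Rp
icorr = 0.038 / 65943 = 5.763×10^-7 A/cm^2

5.763×10^-7 A/cm^2


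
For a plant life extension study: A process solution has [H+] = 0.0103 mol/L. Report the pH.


pH = −log10[H+]
pH = −log10(0.0103) = 1.99

1.99


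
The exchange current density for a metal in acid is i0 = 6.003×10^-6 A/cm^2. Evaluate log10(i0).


i0 = 6.003×10^-6 A/cm^2
log10(i0) = -5.222

-5.222


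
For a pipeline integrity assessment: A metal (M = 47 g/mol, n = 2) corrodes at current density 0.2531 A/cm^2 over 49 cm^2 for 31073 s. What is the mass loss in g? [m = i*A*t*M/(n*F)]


Apply Faraday's law: m = i*A*t*M / (n*F)
Total charge passed Q = i*A*t = 0.2531*49*31073 = 385364.2387 C
m = Q*M/(n*F) = 385364.2387*47/(2*96485) = 93.86 g

93.86 g


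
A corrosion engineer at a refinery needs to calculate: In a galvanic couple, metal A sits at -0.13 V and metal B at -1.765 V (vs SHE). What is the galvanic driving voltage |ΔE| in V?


Driving voltage is the absolute potential difference.
|ΔE| = |-0.13 − (-1.765)| = 1.635 V

1.635 V


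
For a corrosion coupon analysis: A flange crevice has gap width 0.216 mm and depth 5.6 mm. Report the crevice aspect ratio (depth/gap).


Aspect ratio = depth / gap
Ratio = 5.6 / 0.216 = 25.9

25.9


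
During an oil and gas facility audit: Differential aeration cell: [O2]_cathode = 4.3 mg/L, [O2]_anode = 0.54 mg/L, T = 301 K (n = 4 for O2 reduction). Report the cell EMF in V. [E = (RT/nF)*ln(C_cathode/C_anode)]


Apply the Nernst concentration-cell relation: E = (RT/nF)*ln(C_cathode/C_anode)
RT/nF = 8.314*301/(4*96485) = 0.0064842 V
ln(4.3/0.54) = 2.0748
E = 0.0064842 * 2.0748 = 0.01345 V

0.01345 V


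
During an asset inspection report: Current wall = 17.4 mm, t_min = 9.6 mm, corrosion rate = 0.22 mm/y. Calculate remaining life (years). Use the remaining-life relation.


Apply the remaining-life relation: RL = (t_current − t_min) / CR
RL = (17.4 − 9.6) / 0.22 = 7.8 / 0.22 = 35.5 years

35.5 years


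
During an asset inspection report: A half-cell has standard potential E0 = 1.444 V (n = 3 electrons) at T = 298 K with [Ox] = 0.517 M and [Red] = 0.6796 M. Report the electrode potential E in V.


Apply the Nernst equation: E = E0 + (RT/nF)*ln([Ox]/[Red])
Step 1: RT/nF = 8.314*298/(3*96485) = 0.00855944 V
Step 2: [Ox]/[Red] = 0.517/0.6796 = 0.760742
Step 3: ln(0.760742) = -0.273461
Step 4: correction = 0.00855944 * -0.273461 = -0.002 V
E = 1.444 + -0.002 = 1.442 V

1.442 V


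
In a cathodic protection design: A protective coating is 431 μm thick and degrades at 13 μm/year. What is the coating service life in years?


Service life = thickness / degradation rate
Life = 431 / 13 = 33.2 years

33.2 years


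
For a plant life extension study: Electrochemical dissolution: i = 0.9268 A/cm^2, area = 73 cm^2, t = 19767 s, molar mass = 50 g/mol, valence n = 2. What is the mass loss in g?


Apply Faraday's law: m = i*A*t*M / (n*F)
Total charge passed Q = i*A*t = 0.9268*73*19767 = 1337364.0588 C
m = Q*M/(n*F) = 1337364.0588*50/(2*96485) = 346.5212 g

346.5212 g


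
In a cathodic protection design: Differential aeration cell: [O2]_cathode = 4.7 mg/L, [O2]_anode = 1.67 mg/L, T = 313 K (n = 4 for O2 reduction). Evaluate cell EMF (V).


Apply the Nernst concentration-cell relation: E = (RT/nF)*ln(C_cathode/C_anode)
RT/nF = 8.314*313/(4*96485) = 0.00674271 V
ln(4.7/1.67) = 1.03474
E = 0.00674271 * 1.03474 = 0.00698 V

0.00698 V


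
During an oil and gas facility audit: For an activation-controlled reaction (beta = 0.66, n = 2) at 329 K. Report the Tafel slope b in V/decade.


Apply the Tafel slope relation: b = 2.303*R*T/(beta*n*F)
Numerator: 2.303 * 8.314 * 329 = 6299.41
Denominator: 0.66 * 2 * 96485 = 127360.2
b = 6299.41 / 127360.2 = 0.049 V/decade

0.049 V/decade


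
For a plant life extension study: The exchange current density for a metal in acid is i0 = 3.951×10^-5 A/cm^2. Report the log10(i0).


i0 = 3.951×10^-5 A/cm^2
log10(i0) = -4.403

-4.403


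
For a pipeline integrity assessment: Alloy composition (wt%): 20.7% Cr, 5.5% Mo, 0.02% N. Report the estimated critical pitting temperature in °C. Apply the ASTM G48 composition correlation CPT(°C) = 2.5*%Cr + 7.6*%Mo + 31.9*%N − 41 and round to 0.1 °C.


Apply the ASTM G48 empirical CPT estimate: CPT(°C) = 2.5*%Cr + 7.6*%Mo + 31.9*%N − 41
2.5*20.7 = 51.75; 7.6*5.5 = 41.8; 31.9*0.02 = 0.638
CPT = 51.75 + 41.8 + 0.638 − 41 = 53.188 °C
Rounded to 0.1 °C: CPT ≈ 53.2 °C

53.2 °C


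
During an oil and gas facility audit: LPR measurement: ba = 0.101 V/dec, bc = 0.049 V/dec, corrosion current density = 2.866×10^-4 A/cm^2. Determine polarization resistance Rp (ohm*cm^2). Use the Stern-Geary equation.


Apply the Stern-Geary equation: Rp = ba*bc / (2.303*icorr*(ba+bc))
ba*bc = 0.101*0.049 = 0.004949
ba+bc = 0.15; 2.303*icorr*(ba+bc) = 2.303*2.866×10^-4*0.15 = 9.900597×10^-5
Rp = 0.004949 / 9.900597×10^-5 = 49.99 ohm*cm^2

49.99 ohm*cm^2


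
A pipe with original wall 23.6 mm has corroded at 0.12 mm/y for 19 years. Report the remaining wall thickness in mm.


Remaining wall = original − CR × time
t = 23.6 − 0.12*19 = 23.6 − 2.28 = 21.32 mm

21.32 mm


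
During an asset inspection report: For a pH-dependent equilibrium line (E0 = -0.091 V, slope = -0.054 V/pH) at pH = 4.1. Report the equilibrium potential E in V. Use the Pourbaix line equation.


Apply the Pourbaix line equation: E = E0 + slope*pH
E = -0.091 + (-0.054)*4.1 = -0.091 + (-0.2214) = -0.3124 V
Rounded to 4 decimal places: E = -0.3124 V

-0.3124 V


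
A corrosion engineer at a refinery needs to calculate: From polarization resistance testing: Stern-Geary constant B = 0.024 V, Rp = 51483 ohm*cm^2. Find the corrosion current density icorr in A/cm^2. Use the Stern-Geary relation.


Apply the Stern-Geary relation: icorr = B / Rp
icorr = 0.024 / 51483 = 4.662×10^-7 A/cm^2

4.662×10^-7 A/cm^2


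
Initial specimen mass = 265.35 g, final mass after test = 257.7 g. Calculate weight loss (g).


Weight loss = initial − final
WL = 265.35 − 257.7 = 7.65 g

7.65 g


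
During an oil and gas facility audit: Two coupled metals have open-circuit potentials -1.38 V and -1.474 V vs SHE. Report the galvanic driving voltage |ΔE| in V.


Driving voltage is the absolute potential difference.
|ΔE| = |-1.38 − (-1.474)| = 0.094 V

0.094 V


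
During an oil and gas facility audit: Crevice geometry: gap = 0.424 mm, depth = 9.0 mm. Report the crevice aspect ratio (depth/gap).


Aspect ratio = depth / gap
Ratio = 9.0 / 0.424 = 21.2

21.2


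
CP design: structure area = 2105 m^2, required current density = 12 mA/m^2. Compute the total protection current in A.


I = area * current density, then convert mA → A (÷1000)
I = 2105 * 12 / 1000 = 25.26 A

25.26 A


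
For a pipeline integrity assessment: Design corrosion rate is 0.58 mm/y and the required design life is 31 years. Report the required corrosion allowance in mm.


Corrosion allowance = CR × design life
CA = 0.58 * 31 = 17.98 mm

17.98 mm


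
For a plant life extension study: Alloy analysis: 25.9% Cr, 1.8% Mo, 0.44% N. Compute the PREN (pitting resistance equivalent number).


Apply the PREN formula: PREN = Cr + 3.3*Mo + 16*N
PREN = 25.9 + 3.3*1.8 + 16*0.44
PREN = 25.9 + 5.94 + 7.04 = 38.88

38.88


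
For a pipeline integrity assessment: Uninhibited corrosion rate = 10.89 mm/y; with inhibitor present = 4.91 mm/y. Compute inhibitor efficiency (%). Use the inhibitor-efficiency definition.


Apply the inhibitor-efficiency definition: IE = (CR_blank − CR_inh)/CR_blank × 100
IE = (10.89 − 4.91) / 10.89 × 100
IE = 5.98 / 10.89 × 100 = 54.9 %

54.9 %


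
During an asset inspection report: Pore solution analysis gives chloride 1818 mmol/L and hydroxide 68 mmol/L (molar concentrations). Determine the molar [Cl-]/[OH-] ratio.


Threshold parameter = [Cl-] / [OH-] (molar basis; both in mmol/L, so units cancel)
Ratio = 1818 / 68 = 26.74

26.74


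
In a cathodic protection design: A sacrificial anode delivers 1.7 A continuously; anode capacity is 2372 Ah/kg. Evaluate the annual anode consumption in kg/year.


Annual consumption = current * hours per year / capacity
Rate = 1.7 * 8760 / 2372 = 6.3 kg/year

6.3 kg/year


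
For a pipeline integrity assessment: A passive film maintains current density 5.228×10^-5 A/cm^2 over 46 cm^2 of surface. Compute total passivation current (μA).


I = i_pass * A, then convert A → μA (×10^6)
I = 5.228×10^-5 * 46 * 10^6 = 2404.88 μA

2404.88 μA


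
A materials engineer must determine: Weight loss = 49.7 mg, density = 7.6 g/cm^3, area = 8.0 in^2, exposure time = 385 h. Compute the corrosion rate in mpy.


Apply the mpy weight-loss relation: CR = 534 * W / (D * A * T)
Numerator: 534 * 49.7 = 26539.8
Denominator: 7.6 * 8.0 * 385 = 23408.0
CR = 26539.8 / 23408.0 = 1.1338 mpy

1.1338 mpy


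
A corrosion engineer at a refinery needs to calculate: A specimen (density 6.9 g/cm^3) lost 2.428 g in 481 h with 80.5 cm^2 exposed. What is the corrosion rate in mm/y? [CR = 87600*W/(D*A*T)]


Apply the mm/y weight-loss relation: CR = 87600 * W / (D * A * T)
Numerator: 87600 * 2.428 = 212692.8
Denominator: 6.9 * 80.5 * 481 = 267171.45
CR = 212692.8 / 267171.45 = 0.79609 mm/y

0.79609 mm/y


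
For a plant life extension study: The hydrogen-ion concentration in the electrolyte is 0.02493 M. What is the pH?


pH = −log10[H+]
pH = −log10(0.02493) = 1.6

1.6


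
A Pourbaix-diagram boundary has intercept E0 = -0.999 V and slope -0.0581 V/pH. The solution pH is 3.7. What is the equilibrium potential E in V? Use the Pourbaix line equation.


Apply the Pourbaix line equation: E = E0 + slope*pH
E = -0.999 + (-0.0581)*3.7 = -0.999 + (-0.21497) = -1.21397 V
Rounded to 4 decimal places: E = -1.2140 V

-1.2140 V


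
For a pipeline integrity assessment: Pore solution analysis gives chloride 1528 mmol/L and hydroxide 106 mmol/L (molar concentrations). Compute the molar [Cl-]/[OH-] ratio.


Threshold parameter = [Cl-] / [OH-] (molar basis; both in mmol/L, so units cancel)
Ratio = 1528 / 106 = 14.42

14.42


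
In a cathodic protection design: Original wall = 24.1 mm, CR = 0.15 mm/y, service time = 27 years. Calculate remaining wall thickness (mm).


Remaining wall = original − CR × time
t = 24.1 − 0.15*27 = 24.1 − 4.05 = 20.05 mm

20.05 mm


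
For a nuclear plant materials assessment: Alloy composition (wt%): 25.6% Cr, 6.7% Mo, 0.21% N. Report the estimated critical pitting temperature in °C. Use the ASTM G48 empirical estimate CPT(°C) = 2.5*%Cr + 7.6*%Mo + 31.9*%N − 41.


Apply the ASTM G48 empirical CPT estimate: CPT(°C) = 2.5*%Cr + 7.6*%Mo + 31.9*%N − 41
2.5*25.6 = 64; 7.6*6.7 = 50.92; 31.9*0.21 = 6.699
CPT = 64 + 50.92 + 6.699 − 41 = 80.619 °C
Rounded to 0.1 °C: CPT ≈ 80.6 °C

80.6 °C


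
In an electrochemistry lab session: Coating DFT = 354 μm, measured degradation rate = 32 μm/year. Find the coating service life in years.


Service life = thickness / degradation rate
Life = 354 / 32 = 11.1 years

11.1 years


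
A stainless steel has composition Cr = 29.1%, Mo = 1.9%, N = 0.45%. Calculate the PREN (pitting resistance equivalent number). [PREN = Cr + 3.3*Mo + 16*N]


Apply the PREN formula: PREN = Cr + 3.3*Mo + 16*N
PREN = 29.1 + 3.3*1.9 + 16*0.45
PREN = 29.1 + 6.27 + 7.2 = 42.57

42.57


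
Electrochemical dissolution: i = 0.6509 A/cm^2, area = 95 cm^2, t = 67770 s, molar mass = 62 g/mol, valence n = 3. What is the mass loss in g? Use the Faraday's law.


Apply Faraday's law: m = i*A*t*M / (n*F)
Total charge passed Q = i*A*t = 0.6509*95*67770 = 4190591.835 C
m = Q*M/(n*F) = 4190591.835*62/(3*96485) = 897.607 g

897.607 g


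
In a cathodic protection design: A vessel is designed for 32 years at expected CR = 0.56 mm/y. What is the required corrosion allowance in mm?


Corrosion allowance = CR × design life
CA = 0.56 * 32 = 17.92 mm

17.92 mm


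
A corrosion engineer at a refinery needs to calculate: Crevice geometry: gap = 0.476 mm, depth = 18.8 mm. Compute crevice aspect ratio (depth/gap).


Aspect ratio = depth / gap
Ratio = 18.8 / 0.476 = 39.5

39.5


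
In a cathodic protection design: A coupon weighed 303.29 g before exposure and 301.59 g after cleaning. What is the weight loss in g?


Weight loss = initial − final
WL = 303.29 − 301.59 = 1.7 g

1.7 g


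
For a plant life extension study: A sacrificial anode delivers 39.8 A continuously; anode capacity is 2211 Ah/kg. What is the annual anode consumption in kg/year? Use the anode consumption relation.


Annual consumption = current * hours per year / capacity
Rate = 39.8 * 8760 / 2211 = 157.7 kg/year

157.7 kg/year


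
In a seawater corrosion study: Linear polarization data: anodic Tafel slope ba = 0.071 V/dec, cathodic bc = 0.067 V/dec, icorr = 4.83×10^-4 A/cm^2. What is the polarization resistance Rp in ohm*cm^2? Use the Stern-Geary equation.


Apply the Stern-Geary equation: Rp = ba*bc / (2.303*icorr*(ba+bc))
ba*bc = 0.071*0.067 = 0.004757
ba+bc = 0.138; 2.303*icorr*(ba+bc) = 2.303*4.83×10^-4*0.138 = 1.5350416×10^-4
Rp = 0.004757 / 1.5350416×10^-4 = 31.0 ohm*cm^2

31.0 ohm*cm^2


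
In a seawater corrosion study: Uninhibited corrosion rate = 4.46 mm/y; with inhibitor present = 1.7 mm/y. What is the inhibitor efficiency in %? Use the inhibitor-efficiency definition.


Apply the inhibitor-efficiency definition: IE = (CR_blank − CR_inh)/CR_blank × 100
IE = (4.46 − 1.7) / 4.46 × 100
IE = 2.76 / 4.46 × 100 = 61.9 %

61.9 %


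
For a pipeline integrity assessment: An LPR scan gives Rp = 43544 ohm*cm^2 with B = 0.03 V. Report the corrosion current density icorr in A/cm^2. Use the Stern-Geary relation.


Apply the Stern-Geary relation: icorr = B / Rp
icorr = 0.03 / 43544 = 6.89×10^-7 A/cm^2

6.89×10^-7 A/cm^2


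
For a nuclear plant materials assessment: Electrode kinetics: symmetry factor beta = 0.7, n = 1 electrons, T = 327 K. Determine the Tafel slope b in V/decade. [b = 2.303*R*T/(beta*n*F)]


Apply the Tafel slope relation: b = 2.303*R*T/(beta*n*F)
Numerator: 2.303 * 8.314 * 327 = 6261.12
Denominator: 0.7 * 1 * 96485 = 67539.5
b = 6261.12 / 67539.5 = 0.093 V/decade

0.093 V/decade


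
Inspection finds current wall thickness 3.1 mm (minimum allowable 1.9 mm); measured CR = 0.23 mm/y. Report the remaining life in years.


Apply the remaining-life relation: RL = (t_current − t_min) / CR
RL = (3.1 − 1.9) / 0.23 = 1.2 / 0.23 = 5.2 years

5.2 years


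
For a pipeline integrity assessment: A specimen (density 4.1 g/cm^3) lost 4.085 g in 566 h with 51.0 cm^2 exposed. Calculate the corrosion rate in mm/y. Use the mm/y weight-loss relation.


Apply the mm/y weight-loss relation: CR = 87600 * W / (D * A * T)
Numerator: 87600 * 4.085 = 357846.0
Denominator: 4.1 * 51.0 * 566 = 118350.6
CR = 357846.0 / 118350.6 = 3.02361 mm/y

3.02361 mm/y


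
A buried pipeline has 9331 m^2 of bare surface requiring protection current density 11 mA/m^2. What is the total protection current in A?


I = area * current density, then convert mA → A (÷1000)
I = 9331 * 11 / 1000 = 102.64 A

102.64 A


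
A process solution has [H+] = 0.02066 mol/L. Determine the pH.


pH = −log10[H+]
pH = −log10(0.02066) = 1.68

1.68


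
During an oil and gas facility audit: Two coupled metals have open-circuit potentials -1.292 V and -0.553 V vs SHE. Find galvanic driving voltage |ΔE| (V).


Driving voltage is the absolute potential difference.
|ΔE| = |-1.292 − (-0.553)| = 0.739 V

0.739 V


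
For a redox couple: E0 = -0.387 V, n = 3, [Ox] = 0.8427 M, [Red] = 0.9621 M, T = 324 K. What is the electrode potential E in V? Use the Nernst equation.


Apply the Nernst equation: E = E0 + (RT/nF)*ln([Ox]/[Red])
Step 1: RT/nF = 8.314*324/(3*96485) = 0.00930623 V
Step 2: [Ox]/[Red] = 0.8427/0.9621 = 0.875896
Step 3: ln(0.875896) = -0.132508
Step 4: correction = 0.00930623 * -0.132508 = -0.001 V
E = -0.387 + -0.001 = -0.388 V

-0.388 V


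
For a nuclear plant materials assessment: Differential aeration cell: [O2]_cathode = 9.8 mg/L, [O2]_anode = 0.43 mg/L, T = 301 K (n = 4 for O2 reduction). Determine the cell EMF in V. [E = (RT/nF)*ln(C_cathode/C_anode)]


Apply the Nernst concentration-cell relation: E = (RT/nF)*ln(C_cathode/C_anode)
RT/nF = 8.314*301/(4*96485) = 0.0064842 V
ln(9.8/0.43) = 3.12635
E = 0.0064842 * 3.12635 = 0.02027 V

0.02027 V


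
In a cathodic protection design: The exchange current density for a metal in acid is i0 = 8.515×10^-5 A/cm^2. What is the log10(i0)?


i0 = 8.515×10^-5 A/cm^2
log10(i0) = -4.07

-4.07


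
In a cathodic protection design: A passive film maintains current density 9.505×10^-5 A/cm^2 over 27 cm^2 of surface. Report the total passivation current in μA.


I = i_pass * A, then convert A → μA (×10^6)
I = 9.505×10^-5 * 27 * 10^6 = 2566.35 μA

2566.35 μA


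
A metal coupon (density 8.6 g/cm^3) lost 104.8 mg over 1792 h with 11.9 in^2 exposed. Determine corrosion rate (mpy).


Apply the mpy weight-loss relation: CR = 534 * W / (D * A * T)
Numerator: 534 * 104.8 = 55963.2
Denominator: 8.6 * 11.9 * 1792 = 183393.28
CR = 55963.2 / 183393.28 = 0.305 mpy

0.305 mpy


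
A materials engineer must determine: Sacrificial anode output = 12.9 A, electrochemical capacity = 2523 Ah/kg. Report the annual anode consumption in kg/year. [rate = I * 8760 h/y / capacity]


Annual consumption = current * hours per year / capacity
Rate = 12.9 * 8760 / 2523 = 44.8 kg/year

44.8 kg/year


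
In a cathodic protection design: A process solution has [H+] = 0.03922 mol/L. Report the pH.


pH = −log10[H+]
pH = −log10(0.03922) = 1.41

1.41


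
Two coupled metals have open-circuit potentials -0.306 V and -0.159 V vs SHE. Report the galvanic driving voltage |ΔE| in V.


Driving voltage is the absolute potential difference.
|ΔE| = |-0.306 − (-0.159)| = 0.147 V

0.147 V


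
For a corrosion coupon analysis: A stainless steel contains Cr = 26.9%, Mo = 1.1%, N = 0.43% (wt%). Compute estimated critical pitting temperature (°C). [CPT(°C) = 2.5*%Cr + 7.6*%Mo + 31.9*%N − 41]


Apply the ASTM G48 empirical CPT estimate: CPT(°C) = 2.5*%Cr + 7.6*%Mo + 31.9*%N − 41
2.5*26.9 = 67.25; 7.6*1.1 = 8.36; 31.9*0.43 = 13.717
CPT = 67.25 + 8.36 + 13.717 − 41 = 48.327 °C
Rounded to 0.1 °C: CPT ≈ 48.3 °C

48.3 °C


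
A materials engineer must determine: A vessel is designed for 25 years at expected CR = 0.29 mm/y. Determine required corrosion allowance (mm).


Corrosion allowance = CR × design life
CA = 0.29 * 25 = 7.25 mm

7.25 mm


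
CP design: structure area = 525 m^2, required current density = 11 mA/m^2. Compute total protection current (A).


I = area * current density, then convert mA → A (÷1000)
I = 525 * 11 / 1000 = 5.78 A

5.78 A


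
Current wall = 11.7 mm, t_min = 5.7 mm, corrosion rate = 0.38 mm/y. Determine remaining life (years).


Apply the remaining-life relation: RL = (t_current − t_min) / CR
RL = (11.7 − 5.7) / 0.38 = 6.0 / 0.38 = 15.8 years

15.8 years


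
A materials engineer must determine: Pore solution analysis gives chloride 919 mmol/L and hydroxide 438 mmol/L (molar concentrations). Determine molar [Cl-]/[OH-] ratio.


Threshold parameter = [Cl-] / [OH-] (molar basis; both in mmol/L, so units cancel)
Ratio = 919 / 438 = 2.1

2.1


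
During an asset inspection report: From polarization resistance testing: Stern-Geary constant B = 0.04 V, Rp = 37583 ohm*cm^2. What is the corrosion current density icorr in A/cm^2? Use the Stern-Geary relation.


Apply the Stern-Geary relation: icorr = B / Rp
icorr = 0.04 / 37583 = 1.064×10^-6 A/cm^2

1.064×10^-6 A/cm^2


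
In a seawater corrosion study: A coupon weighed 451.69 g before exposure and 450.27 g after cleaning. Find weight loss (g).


Weight loss = initial − final
WL = 451.69 − 450.27 = 1.42 g

1.42 g


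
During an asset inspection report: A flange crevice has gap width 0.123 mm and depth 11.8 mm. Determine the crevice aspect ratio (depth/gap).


Aspect ratio = depth / gap
Ratio = 11.8 / 0.123 = 95.9

95.9


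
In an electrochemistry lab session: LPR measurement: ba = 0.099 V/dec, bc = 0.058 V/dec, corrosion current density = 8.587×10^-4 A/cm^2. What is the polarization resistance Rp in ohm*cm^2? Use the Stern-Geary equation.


Apply the Stern-Geary equation: Rp = ba*bc / (2.303*icorr*(ba+bc))
ba*bc = 0.099*0.058 = 0.005742
ba+bc = 0.157; 2.303*icorr*(ba+bc) = 2.303*8.587×10^-4*0.157 = 3.1048102×10^-4
Rp = 0.005742 / 3.1048102×10^-4 = 18.5 ohm*cm^2

18.5 ohm*cm^2


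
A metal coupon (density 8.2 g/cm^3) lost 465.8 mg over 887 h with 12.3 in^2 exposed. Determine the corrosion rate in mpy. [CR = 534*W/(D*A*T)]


Apply the mpy weight-loss relation: CR = 534 * W / (D * A * T)
Numerator: 534 * 465.8 = 248737.2
Denominator: 8.2 * 12.3 * 887 = 89462.82
CR = 248737.2 / 89462.82 = 2.78034 mpy

2.78034 mpy


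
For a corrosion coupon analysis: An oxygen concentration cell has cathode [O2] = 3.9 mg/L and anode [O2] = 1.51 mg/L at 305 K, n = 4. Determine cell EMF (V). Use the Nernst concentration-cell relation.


Apply the Nernst concentration-cell relation: E = (RT/nF)*ln(C_cathode/C_anode)
RT/nF = 8.314*305/(4*96485) = 0.00657037 V
ln(3.9/1.51) = 0.94887
E = 0.00657037 * 0.94887 = 0.00623 V

0.00623 V
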